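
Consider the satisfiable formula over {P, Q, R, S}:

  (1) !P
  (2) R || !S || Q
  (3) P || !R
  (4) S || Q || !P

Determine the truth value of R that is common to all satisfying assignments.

False

Suppose R = true.
The clause (!P) is unit, so P = false.
But (P) is also a unit clause — contradiction.
So every satisfying assignment has R = False.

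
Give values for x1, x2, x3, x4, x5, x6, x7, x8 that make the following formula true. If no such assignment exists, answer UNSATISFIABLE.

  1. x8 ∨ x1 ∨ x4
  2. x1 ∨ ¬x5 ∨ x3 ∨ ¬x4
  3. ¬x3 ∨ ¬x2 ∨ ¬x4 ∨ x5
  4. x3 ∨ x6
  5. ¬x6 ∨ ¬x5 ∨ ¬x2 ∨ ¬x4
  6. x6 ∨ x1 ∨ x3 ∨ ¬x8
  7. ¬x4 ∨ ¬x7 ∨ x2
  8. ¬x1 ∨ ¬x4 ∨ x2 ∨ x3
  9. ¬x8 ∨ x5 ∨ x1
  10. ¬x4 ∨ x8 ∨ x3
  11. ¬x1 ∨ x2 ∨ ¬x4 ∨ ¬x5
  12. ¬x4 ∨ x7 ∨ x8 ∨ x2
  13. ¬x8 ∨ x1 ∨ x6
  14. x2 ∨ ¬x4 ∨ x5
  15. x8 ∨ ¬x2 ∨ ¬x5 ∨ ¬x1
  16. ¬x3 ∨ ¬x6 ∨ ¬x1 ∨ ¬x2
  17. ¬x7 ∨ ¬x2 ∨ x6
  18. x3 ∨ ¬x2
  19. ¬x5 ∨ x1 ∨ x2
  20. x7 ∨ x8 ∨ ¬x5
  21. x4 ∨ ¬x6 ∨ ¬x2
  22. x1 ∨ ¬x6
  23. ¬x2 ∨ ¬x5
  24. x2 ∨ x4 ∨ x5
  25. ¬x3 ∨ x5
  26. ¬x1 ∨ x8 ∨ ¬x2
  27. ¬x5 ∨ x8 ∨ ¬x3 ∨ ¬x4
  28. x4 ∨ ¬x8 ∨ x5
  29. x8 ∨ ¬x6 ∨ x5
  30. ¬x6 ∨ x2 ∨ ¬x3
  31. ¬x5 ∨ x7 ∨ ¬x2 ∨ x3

x1=True; x2=False; x3=True; x4=False; x5=True; x6=False; x7=True; x8=False

Branch on x3: set x3 = True.
From the singleton clause (x5), x5 = True.
From the singleton clause (¬x2), x2 = False.
From the singleton clause (x1), x1 = True.
From the singleton clause (¬x4), x4 = False.
From the singleton clause (¬x6), x6 = False.
Branch on x7: set x7 = True.
Every clause is now satisfied; x8 is unconstrained.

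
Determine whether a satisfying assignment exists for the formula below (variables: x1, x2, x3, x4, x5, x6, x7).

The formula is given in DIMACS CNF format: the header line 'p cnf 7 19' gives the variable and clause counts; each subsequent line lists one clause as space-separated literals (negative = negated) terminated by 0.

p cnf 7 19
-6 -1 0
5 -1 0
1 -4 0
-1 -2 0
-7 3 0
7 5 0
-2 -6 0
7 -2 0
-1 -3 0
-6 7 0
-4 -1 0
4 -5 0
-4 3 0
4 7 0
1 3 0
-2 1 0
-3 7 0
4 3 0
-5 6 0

Branch on x6: set x6 = True.
The clause (¬x1) is unit, so x1 = False.
The clause (¬x4) is unit, so x4 = False.
The clause (¬x2) is unit, so x2 = False.
The clause (x7) is unit, so x7 = True.
The clause (x3) is unit, so x3 = True.
The clause (¬x5) is unit, so x5 = False.
All clauses are satisfied.
A satisfying assignment: x1 ↦ False,  x2 ↦ False,  x3 ↦ True,  x4 ↦ False,  x5 ↦ False,  x6 ↦ True,  x7 ↦ True.

Satisfiable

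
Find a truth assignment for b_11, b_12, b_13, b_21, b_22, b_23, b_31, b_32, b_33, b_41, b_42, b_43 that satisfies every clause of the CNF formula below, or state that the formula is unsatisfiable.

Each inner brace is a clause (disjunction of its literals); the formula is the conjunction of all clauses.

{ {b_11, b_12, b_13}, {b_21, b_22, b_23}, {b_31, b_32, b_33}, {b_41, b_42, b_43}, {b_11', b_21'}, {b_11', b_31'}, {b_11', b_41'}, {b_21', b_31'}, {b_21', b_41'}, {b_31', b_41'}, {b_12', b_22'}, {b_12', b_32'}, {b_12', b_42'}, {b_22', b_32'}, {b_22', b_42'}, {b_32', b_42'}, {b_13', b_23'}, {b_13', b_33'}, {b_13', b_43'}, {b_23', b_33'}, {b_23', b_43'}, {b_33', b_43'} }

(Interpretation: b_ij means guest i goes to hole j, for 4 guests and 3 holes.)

UNSATISFIABLE

Branch on b_11: set b_11 = 0.
Branch on b_12: set b_12 = 1.
The clause (b_22') is unit, so b_22 = 0.
The clause (b_32') is unit, so b_32 = 0.
The clause (b_42') is unit, so b_42 = 0.
Branch on b_21: set b_21 = 1.
The clause (b_31') is unit, so b_31 = 0.
The clause (b_33) is unit, so b_33 = 1.
The clause (b_41') is unit, so b_41 = 0.
The clause (b_43) is unit, so b_43 = 1.
That conflicts with the unit clause (b_43').
Undo b_21 and try b_21 = 0.
The clause (b_23) is unit, so b_23 = 1.
The clause (b_13') is unit, so b_13 = 0.
The clause (b_33') is unit, so b_33 = 0.
The clause (b_31) is unit, so b_31 = 1.
The clause (b_41') is unit, so b_41 = 0.
The clause (b_43) is unit, so b_43 = 1.
That conflicts with the unit clause (b_43').
Neither b_21 = 1 nor b_21 = 0 works.
Undo b_12 and try b_12 = 0.
The clause (b_13) is unit, so b_13 = 1.
The clause (b_23') is unit, so b_23 = 0.
The clause (b_33') is unit, so b_33 = 0.
The clause (b_43') is unit, so b_43 = 0.
Branch on b_21: set b_21 = 1.
The clause (b_31') is unit, so b_31 = 0.
The clause (b_32) is unit, so b_32 = 1.
The clause (b_41') is unit, so b_41 = 0.
The clause (b_42) is unit, so b_42 = 1.
That conflicts with the unit clause (b_42').
Undo b_21 and try b_21 = 0.
The clause (b_22) is unit, so b_22 = 1.
The clause (b_32') is unit, so b_32 = 0.
The clause (b_31) is unit, so b_31 = 1.
The clause (b_41') is unit, so b_41 = 0.
The clause (b_42) is unit, so b_42 = 1.
That conflicts with the unit clause (b_42').
Neither b_21 = 1 nor b_21 = 0 works.
Neither b_12 = 1 nor b_12 = 0 works.
Undo b_11 and try b_11 = 1.
The clause (b_21') is unit, so b_21 = 0.
The clause (b_31') is unit, so b_31 = 0.
The clause (b_41') is unit, so b_41 = 0.
Branch on b_22: set b_22 = 1.
The clause (b_12') is unit, so b_12 = 0.
The clause (b_32') is unit, so b_32 = 0.
The clause (b_33) is unit, so b_33 = 1.
The clause (b_42') is unit, so b_42 = 0.
The clause (b_43) is unit, so b_43 = 1.
That conflicts with the unit clause (b_43').
Undo b_22 and try b_22 = 0.
The clause (b_23) is unit, so b_23 = 1.
The clause (b_13') is unit, so b_13 = 0.
The clause (b_33') is unit, so b_33 = 0.
The clause (b_32) is unit, so b_32 = 1.
The clause (b_12') is unit, so b_12 = 0.
The clause (b_42') is unit, so b_42 = 0.
The clause (b_43) is unit, so b_43 = 1.
That conflicts with the unit clause (b_43').
Neither b_22 = 1 nor b_22 = 0 works.
Neither b_11 = 1 nor b_11 = 0 works.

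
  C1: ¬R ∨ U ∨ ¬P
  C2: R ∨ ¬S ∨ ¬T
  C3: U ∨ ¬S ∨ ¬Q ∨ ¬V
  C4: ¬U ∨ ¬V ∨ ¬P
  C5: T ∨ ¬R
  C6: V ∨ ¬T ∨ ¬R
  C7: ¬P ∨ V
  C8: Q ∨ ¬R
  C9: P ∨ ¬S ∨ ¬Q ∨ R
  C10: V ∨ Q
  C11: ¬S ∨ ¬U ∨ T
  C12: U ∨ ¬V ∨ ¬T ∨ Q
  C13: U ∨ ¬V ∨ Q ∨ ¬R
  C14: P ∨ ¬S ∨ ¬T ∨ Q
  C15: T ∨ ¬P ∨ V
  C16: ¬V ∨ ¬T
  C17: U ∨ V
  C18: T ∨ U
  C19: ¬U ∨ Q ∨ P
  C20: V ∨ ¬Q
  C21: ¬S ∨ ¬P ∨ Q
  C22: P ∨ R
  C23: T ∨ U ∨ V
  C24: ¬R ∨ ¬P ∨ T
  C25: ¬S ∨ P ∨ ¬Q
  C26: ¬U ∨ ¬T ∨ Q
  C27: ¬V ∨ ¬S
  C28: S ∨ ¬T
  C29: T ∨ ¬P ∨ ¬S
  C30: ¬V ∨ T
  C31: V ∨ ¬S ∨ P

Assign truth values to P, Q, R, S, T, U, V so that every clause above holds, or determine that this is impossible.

UNSATISFIABLE

Case T = True:
Unit clause (¬V) forces V = False.
Unit clause (¬R) forces R = False.
Unit clause (¬S) forces S = False.
That conflicts with the unit clause (S).
So T must be the other value — set T = False.
Unit clause (¬R) forces R = False.
Unit clause (U) forces U = True.
Unit clause (¬S) forces S = False.
Unit clause (P) forces P = True.
Unit clause (¬V) forces V = False.
That conflicts with the unit clause (V).
Either choice for T ends in contradiction.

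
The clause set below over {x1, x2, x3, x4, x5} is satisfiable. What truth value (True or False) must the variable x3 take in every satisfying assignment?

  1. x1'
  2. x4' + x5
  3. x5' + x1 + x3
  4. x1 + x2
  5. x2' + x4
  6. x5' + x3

Suppose x3 = 0.
Unit clause (x1') forces x1 = 0.
Unit clause (x5') forces x5 = 0.
Unit clause (x4') forces x4 = 0.
Unit clause (x2) forces x2 = 1.
But (x2') is also a unit clause — contradiction.
So every satisfying assignment has x3 = True.

True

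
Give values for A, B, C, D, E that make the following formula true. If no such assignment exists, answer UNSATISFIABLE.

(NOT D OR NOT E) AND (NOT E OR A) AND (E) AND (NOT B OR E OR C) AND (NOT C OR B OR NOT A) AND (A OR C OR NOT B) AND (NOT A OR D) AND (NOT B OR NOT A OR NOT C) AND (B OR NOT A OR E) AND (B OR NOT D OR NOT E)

UNSATISFIABLE

(E) alone gives E = true.
(NOT D) alone gives D = false.
(A) alone gives A = true.
But (NOT A) is also a unit clause — contradiction.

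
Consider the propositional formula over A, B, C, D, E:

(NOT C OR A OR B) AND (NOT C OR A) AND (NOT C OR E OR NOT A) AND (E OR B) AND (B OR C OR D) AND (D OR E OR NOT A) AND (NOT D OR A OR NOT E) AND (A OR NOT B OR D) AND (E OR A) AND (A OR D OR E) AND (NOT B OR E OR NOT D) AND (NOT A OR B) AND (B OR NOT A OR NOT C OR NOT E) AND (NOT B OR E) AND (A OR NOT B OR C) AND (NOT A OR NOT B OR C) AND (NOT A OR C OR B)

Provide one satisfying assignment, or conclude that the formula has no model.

A: true,  B: true,  C: true,  D: true,  E: true

Case C = true:
(A) alone gives A = true.
(E) alone gives E = true.
(B) alone gives B = true.
No clause remains; D is free.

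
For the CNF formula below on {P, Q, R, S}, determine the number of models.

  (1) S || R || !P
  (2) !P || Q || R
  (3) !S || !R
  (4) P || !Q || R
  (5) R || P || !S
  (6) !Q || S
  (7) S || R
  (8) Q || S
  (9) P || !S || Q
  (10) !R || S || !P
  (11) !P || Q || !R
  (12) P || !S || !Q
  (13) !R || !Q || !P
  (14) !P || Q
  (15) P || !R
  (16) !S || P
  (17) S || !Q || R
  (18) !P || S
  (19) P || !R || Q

There are 2^4 = 16 truth assignments over (P, Q, R, S).
Check each against the 19 clauses (columns in the order P, Q, R, S):
  F F F F  ✗ fails (S || R)
  F F F T  ✗ fails (R || P || !S)
  F F T F  ✗ fails (Q || S)
  F F T T  ✗ fails (!S || !R)
  F T F F  ✗ fails (P || !Q || R)
  F T F T  ✗ fails (P || !Q || R)
  F T T F  ✗ fails (!Q || S)
  F T T T  ✗ fails (!S || !R)
  T F F F  ✗ fails (S || R || !P)
  T F F T  ✗ fails (!P || Q || R)
  T F T F  ✗ fails (Q || S)
  T F T T  ✗ fails (!S || !R)
  T T F F  ✗ fails (S || R || !P)
  T T F T  ✓ satisfies all
  T T T F  ✗ fails (!Q || S)
  T T T T  ✗ fails (!S || !R)
1 of the 16 rows is a model.

1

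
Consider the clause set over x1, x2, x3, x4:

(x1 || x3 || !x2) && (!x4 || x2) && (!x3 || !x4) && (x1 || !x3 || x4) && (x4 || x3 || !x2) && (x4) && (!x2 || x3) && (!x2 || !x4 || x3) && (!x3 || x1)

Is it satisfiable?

Unit clause (x4) forces x4 = true.
Unit clause (x2) forces x2 = true.
Unit clause (!x3) forces x3 = false.
That conflicts with the unit clause (x3).
No assignment satisfies every clause.

No, unsatisfiable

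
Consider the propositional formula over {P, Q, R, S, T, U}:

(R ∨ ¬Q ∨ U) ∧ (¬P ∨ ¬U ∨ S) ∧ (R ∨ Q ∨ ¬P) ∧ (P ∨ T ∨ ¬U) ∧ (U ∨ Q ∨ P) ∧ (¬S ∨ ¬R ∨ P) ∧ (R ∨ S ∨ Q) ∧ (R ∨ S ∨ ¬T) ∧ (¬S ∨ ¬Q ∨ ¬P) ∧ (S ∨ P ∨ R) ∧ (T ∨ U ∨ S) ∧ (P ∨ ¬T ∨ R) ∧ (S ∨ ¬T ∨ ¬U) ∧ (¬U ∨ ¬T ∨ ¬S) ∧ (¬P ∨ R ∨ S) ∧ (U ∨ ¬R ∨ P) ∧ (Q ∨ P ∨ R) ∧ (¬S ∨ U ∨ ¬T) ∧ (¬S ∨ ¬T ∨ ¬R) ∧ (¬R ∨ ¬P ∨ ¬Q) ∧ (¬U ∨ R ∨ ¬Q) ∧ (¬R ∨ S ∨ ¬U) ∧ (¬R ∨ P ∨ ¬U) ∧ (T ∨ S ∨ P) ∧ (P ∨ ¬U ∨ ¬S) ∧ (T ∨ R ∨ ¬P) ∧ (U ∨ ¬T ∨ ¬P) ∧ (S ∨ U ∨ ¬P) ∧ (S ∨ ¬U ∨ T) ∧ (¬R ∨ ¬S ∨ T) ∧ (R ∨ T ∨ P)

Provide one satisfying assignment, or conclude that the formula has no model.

UNSATISFIABLE

Branch on R: set R = True.
Branch on S: set S = False.
From the singleton clause (¬U), U = False.
From the singleton clause (T), T = True.
From the singleton clause (P), P = True.
Now (¬P) is unsatisfied and unit — conflict.
Undo S and try S = True.
From the singleton clause (P), P = True.
From the singleton clause (¬Q), Q = False.
From the singleton clause (¬T), T = False.
Now (T) is unsatisfied and unit — conflict.
Both values of S lead to a conflict.
Undo R and try R = False.
Branch on Q: set Q = False.
From the singleton clause (¬P), P = False.
Now (P) is unsatisfied and unit — conflict.
Undo Q and try Q = True.
From the singleton clause (U), U = True.
Now (¬U) is unsatisfied and unit — conflict.
Both values of Q lead to a conflict.
Both values of R lead to a conflict.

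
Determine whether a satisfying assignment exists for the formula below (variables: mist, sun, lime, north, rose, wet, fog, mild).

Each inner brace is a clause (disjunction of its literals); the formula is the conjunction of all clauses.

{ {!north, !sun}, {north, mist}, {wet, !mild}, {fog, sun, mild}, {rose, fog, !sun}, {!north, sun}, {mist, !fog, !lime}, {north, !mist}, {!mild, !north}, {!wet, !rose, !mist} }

No

Branch on north: set north = false.
Unit clause (mist) forces mist = true.
But (!mist) is also a unit clause — contradiction.
So north must be the other value — set north = true.
Unit clause (!sun) forces sun = false.
But (sun) is also a unit clause — contradiction.
Both values of north lead to a conflict.
No assignment satisfies every clause.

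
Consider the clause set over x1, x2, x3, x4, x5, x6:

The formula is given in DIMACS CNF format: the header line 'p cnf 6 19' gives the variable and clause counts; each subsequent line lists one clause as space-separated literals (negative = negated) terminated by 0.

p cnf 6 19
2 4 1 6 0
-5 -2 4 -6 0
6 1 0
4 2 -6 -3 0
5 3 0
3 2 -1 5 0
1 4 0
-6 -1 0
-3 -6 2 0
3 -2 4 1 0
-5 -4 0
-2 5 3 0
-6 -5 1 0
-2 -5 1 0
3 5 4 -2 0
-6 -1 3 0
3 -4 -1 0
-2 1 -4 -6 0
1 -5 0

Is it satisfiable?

Yes

Try x6 = False.
From the singleton clause (x1), x1 = True.
Try x5 = False.
From the singleton clause (x3), x3 = True.
All clauses hold; x2, x4 can take either value.
A satisfying assignment: x1: True, x2: False, x3: True, x4: False, x5: False, x6: False.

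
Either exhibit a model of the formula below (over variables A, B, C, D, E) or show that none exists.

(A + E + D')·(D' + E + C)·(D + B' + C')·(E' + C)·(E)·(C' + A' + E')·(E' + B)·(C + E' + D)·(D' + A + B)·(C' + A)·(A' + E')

UNSATISFIABLE

From the singleton clause (E), E = 1.
From the singleton clause (C), C = 1.
From the singleton clause (A'), A = 0.
That conflicts with the unit clause (A).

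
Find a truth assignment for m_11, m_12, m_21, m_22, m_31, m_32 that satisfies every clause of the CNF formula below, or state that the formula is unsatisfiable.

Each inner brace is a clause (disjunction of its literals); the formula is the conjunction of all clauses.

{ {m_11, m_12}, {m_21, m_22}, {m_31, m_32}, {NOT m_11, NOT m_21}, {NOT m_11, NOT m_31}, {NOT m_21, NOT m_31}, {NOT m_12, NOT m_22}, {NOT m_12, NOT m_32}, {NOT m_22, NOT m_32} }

UNSATISFIABLE

Branch on m_11: set m_11 = true.
From the singleton clause (NOT m_21), m_21 = false.
From the singleton clause (m_22), m_22 = true.
From the singleton clause (NOT m_31), m_31 = false.
From the singleton clause (m_32), m_32 = true.
But (NOT m_32) is also a unit clause — contradiction.
Undo m_11 and try m_11 = false.
From the singleton clause (m_12), m_12 = true.
From the singleton clause (NOT m_22), m_22 = false.
From the singleton clause (m_21), m_21 = true.
From the singleton clause (NOT m_31), m_31 = false.
From the singleton clause (m_32), m_32 = true.
But (NOT m_32) is also a unit clause — contradiction.
Both values of m_11 lead to a conflict.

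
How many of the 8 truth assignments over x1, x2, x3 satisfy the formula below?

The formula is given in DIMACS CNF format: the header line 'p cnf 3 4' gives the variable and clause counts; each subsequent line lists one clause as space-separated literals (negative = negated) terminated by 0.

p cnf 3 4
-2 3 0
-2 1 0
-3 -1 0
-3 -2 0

There are 2^3 = 8 truth assignments over (x1, x2, x3).
Check each against the 4 clauses (columns in the order x1, x2, x3):
  F F F  ✓ satisfies all
  F F T  ✓ satisfies all
  F T F  ✗ fails (¬x2 ∨ x3)
  F T T  ✗ fails (¬x2 ∨ x1)
  T F F  ✓ satisfies all
  T F T  ✗ fails (¬x3 ∨ ¬x1)
  T T F  ✗ fails (¬x2 ∨ x3)
  T T T  ✗ fails (¬x3 ∨ ¬x1)
3 of the 8 rows are models.

3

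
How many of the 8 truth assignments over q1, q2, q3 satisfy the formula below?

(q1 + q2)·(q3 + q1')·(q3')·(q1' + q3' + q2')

1

There are 2^3 = 8 truth assignments over (q1, q2, q3).
Check each against the 4 clauses (columns in the order q1, q2, q3):
  F F F  ✗ fails (q1 + q2)
  F F T  ✗ fails (q1 + q2)
  F T F  ✓ satisfies all
  F T T  ✗ fails (q3')
  T F F  ✗ fails (q3 + q1')
  T F T  ✗ fails (q3')
  T T F  ✗ fails (q3 + q1')
  T T T  ✗ fails (q3')
1 of the 8 rows is a model.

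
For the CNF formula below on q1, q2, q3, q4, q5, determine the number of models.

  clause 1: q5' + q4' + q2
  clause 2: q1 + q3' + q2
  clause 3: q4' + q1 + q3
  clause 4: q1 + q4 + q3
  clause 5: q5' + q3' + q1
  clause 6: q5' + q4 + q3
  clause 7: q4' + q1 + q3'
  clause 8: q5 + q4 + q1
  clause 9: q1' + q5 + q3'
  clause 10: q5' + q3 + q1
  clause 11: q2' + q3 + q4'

There are 2^5 = 32 truth assignments over (q1, q2, q3, q4, q5).
Split on q3. With q3 = 1, the clauses containing q3 are satisfied and q3' drops from the rest; 3 of the 2^4 = 16 assignments to the other variables satisfy what remains.
With q3 = 0, by the same count on the reduced clause set, 3 assignments work.
Total: 3 + 3 = 6.

6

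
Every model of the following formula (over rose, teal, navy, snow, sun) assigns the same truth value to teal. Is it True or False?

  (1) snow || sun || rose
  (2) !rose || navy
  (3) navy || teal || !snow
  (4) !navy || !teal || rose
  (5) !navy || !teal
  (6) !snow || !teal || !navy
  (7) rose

False

Suppose teal = true.
Unit clause (!navy) forces navy = false.
Unit clause (!rose) forces rose = false.
That conflicts with the unit clause (rose).
So every satisfying assignment has teal = False.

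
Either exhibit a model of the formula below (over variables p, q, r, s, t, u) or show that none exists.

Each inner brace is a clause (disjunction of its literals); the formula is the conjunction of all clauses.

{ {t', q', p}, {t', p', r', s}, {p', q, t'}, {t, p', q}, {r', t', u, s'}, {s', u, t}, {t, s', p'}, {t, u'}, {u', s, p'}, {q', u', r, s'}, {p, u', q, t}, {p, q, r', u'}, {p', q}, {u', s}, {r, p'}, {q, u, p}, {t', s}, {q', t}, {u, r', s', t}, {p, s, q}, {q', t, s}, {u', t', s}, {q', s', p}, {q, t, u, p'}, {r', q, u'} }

Suppose t = 1.
From the singleton clause (s), s = 1.
Suppose q = 0.
From the singleton clause (p'), p = 0.
From the singleton clause (u), u = 1.
From the singleton clause (r'), r = 0.
This assignment satisfies each clause.

p=0, q=0, r=0, s=1, t=1, u=1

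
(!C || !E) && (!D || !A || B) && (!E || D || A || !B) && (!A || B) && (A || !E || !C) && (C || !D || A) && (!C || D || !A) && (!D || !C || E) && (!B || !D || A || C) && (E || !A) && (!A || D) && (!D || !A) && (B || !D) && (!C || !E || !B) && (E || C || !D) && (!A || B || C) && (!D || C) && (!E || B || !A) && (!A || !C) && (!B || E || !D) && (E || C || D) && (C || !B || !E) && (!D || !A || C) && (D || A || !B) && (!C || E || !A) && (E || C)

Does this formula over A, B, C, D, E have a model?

Try C = false.
(!D) alone gives D = false.
(!A) alone gives A = false.
(E) alone gives E = true.
(!B) alone gives B = false.
All clauses are satisfied.
A satisfying assignment: A ↦ false,  B ↦ false,  C ↦ false,  D ↦ false,  E ↦ true.

Satisfiable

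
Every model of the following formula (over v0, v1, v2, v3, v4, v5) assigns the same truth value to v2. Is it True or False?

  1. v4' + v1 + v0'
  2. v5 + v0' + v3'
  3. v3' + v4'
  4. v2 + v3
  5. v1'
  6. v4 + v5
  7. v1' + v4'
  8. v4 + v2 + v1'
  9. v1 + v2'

Suppose v2 = 1.
From the singleton clause (v1'), v1 = 0.
Now (v1) is unsatisfied and unit — conflict.
So every satisfying assignment has v2 = False.

False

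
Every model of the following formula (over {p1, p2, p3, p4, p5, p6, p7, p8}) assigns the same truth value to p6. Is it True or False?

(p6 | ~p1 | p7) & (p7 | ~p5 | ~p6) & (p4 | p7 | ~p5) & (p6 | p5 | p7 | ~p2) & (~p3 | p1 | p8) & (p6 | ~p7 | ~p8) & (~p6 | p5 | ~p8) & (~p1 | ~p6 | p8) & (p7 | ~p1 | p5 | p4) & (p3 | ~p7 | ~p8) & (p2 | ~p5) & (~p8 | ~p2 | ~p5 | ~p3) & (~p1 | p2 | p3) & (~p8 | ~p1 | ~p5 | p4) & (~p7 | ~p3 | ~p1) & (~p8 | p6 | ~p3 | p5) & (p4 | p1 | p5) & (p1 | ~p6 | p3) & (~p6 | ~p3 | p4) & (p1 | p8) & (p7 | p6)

Suppose p6 = 1.
Branch on p7: set p7 = 1.
Branch on p5: set p5 = 1.
From the singleton clause (p2), p2 = 1.
Branch on p1: set p1 = 0.
From the singleton clause (p3), p3 = 1.
From the singleton clause (p8), p8 = 1.
That conflicts with the unit clause (~p8).
That branch fails; take p1 = 1 instead.
From the singleton clause (p8), p8 = 1.
From the singleton clause (p3), p3 = 1.
That conflicts with the unit clause (~p3).
Both values of p1 lead to a conflict.
That branch fails; take p5 = 0 instead.
From the singleton clause (~p8), p8 = 0.
From the singleton clause (~p1), p1 = 0.
That conflicts with the unit clause (p1).
Both values of p5 lead to a conflict.
That branch fails; take p7 = 0 instead.
From the singleton clause (~p5), p5 = 0.
From the singleton clause (~p8), p8 = 0.
From the singleton clause (~p1), p1 = 0.
That conflicts with the unit clause (p1).
Both values of p7 lead to a conflict.
So every satisfying assignment has p6 = False.

False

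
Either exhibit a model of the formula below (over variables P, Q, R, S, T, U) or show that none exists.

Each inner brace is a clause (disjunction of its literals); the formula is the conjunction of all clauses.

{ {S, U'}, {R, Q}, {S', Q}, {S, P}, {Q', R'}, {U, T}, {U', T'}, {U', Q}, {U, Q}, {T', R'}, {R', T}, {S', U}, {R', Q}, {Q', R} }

Case S = 1:
Unit clause (Q) forces Q = 1.
Unit clause (R') forces R = 0.
But (R) is also a unit clause — contradiction.
Backtrack on S: now try S = 0.
Unit clause (U') forces U = 0.
Unit clause (P) forces P = 1.
Unit clause (T) forces T = 1.
Unit clause (Q) forces Q = 1.
Unit clause (R') forces R = 0.
But (R) is also a unit clause — contradiction.
Neither S = 1 nor S = 0 works.

UNSATISFIABLE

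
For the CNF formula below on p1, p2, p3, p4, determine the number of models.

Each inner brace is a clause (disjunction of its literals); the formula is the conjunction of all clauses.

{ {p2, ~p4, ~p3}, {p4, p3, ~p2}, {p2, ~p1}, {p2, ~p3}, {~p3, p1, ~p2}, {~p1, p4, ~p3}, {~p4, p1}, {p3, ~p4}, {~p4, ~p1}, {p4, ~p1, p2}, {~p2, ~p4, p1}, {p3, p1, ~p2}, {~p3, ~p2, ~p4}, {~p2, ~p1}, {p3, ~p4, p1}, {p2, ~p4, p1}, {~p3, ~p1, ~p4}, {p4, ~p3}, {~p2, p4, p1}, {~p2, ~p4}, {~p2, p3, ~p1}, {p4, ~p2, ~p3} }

There are 2^4 = 16 truth assignments over (p1, p2, p3, p4).
Check each against the 22 clauses (columns in the order p1, p2, p3, p4):
  F F F F  ✓ satisfies all
  F F F T  ✗ fails (~p4 | p1)
  F F T F  ✗ fails (p2 | ~p3)
  F F T T  ✗ fails (p2 | ~p4 | ~p3)
  F T F F  ✗ fails (p4 | p3 | ~p2)
  F T F T  ✗ fails (~p4 | p1)
  F T T F  ✗ fails (~p3 | p1 | ~p2)
  F T T T  ✗ fails (~p3 | p1 | ~p2)
  T F F F  ✗ fails (p2 | ~p1)
  T F F T  ✗ fails (p2 | ~p1)
  T F T F  ✗ fails (p2 | ~p1)
  T F T T  ✗ fails (p2 | ~p4 | ~p3)
  T T F F  ✗ fails (p4 | p3 | ~p2)
  T T F T  ✗ fails (p3 | ~p4)
  T T T F  ✗ fails (~p1 | p4 | ~p3)
  T T T T  ✗ fails (~p4 | ~p1)
1 of the 16 rows is a model.

1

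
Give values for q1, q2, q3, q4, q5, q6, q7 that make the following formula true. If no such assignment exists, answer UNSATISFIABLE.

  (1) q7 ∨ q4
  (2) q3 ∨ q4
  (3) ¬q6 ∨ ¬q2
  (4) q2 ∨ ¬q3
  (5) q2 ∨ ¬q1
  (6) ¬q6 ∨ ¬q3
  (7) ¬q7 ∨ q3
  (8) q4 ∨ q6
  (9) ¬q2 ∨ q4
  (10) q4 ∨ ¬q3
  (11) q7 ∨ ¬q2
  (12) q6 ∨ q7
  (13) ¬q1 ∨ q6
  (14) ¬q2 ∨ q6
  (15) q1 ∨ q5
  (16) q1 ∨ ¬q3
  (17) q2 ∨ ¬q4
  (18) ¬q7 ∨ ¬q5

Case q7 = True:
Unit clause (q3) forces q3 = True.
Unit clause (q2) forces q2 = True.
Unit clause (¬q6) forces q6 = False.
That conflicts with the unit clause (q6).
That branch fails; take q7 = False instead.
Unit clause (q4) forces q4 = True.
Unit clause (¬q2) forces q2 = False.
That conflicts with the unit clause (q2).
Either choice for q7 ends in contradiction.

UNSATISFIABLE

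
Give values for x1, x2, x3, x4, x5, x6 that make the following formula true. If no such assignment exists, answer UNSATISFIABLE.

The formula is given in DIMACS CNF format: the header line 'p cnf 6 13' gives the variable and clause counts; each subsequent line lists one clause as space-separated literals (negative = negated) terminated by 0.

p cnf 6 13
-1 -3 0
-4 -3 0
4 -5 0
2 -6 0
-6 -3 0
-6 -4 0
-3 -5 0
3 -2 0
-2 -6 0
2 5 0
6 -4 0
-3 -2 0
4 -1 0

Try x1 = False.
Try x4 = False.
(¬x5) alone gives x5 = False.
(x2) alone gives x2 = True.
(x3) alone gives x3 = True.
That conflicts with the unit clause (¬x3).
So x4 must be the other value — set x4 = True.
(¬x3) alone gives x3 = False.
(¬x6) alone gives x6 = False.
That conflicts with the unit clause (x6).
Neither x4 = True nor x4 = False works.
So x1 must be the other value — set x1 = True.
(¬x3) alone gives x3 = False.
(¬x2) alone gives x2 = False.
(¬x6) alone gives x6 = False.
(x5) alone gives x5 = True.
(x4) alone gives x4 = True.
That conflicts with the unit clause (¬x4).
Neither x1 = True nor x1 = False works.

UNSATISFIABLE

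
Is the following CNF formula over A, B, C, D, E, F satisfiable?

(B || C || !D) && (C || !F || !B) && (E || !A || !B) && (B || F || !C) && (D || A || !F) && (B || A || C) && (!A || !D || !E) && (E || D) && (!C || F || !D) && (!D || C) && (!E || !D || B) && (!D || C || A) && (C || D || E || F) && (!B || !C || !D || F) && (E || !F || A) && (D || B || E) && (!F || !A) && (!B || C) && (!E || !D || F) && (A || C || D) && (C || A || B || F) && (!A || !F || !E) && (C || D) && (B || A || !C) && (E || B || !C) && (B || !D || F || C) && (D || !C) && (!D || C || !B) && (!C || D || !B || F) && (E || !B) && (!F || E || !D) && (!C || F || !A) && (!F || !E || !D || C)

Yes

Case E = true:
Case A = false:
Case D = true:
(C) alone gives C = true.
(F) alone gives F = true.
(B) alone gives B = true.
All clauses are satisfied.
A satisfying assignment: A=false; B=true; C=true; D=true; E=true; F=true.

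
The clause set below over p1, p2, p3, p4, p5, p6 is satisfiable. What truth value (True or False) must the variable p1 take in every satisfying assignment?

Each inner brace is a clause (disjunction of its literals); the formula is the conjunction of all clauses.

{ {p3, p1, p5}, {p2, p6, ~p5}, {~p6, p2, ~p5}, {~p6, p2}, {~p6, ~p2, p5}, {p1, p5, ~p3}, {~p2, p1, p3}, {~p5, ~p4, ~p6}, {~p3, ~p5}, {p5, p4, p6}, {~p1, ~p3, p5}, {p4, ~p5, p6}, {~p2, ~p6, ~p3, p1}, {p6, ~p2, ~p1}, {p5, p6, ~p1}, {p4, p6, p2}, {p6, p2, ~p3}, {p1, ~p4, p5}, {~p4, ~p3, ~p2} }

Suppose p1 = 0.
Branch on p3: set p3 = 1.
From the singleton clause (p5), p5 = 1.
But (~p5) is also a unit clause — contradiction.
Backtrack on p3: now try p3 = 0.
From the singleton clause (p5), p5 = 1.
From the singleton clause (~p2), p2 = 0.
From the singleton clause (p6), p6 = 1.
But (~p6) is also a unit clause — contradiction.
Neither p3 = 1 nor p3 = 0 works.
So every satisfying assignment has p1 = True.

True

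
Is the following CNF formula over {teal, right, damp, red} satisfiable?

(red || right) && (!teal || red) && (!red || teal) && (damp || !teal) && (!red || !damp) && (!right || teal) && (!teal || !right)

Unsatisfiable

Suppose red = true.
Unit clause (teal) forces teal = true.
Unit clause (damp) forces damp = true.
But (!damp) is also a unit clause — contradiction.
That branch fails; take red = false instead.
Unit clause (right) forces right = true.
Unit clause (!teal) forces teal = false.
But (teal) is also a unit clause — contradiction.
Both values of red lead to a conflict.
No assignment satisfies every clause.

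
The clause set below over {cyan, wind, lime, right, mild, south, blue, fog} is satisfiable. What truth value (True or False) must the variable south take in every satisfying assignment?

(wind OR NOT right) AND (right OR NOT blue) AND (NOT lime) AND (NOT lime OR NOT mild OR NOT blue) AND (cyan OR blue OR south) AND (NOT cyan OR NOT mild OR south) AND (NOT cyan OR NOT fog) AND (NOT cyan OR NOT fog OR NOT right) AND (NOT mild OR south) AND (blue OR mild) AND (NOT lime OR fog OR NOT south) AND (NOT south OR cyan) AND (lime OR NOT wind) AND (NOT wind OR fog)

True

Suppose south = false.
(NOT lime) alone gives lime = false.
(NOT mild) alone gives mild = false.
(blue) alone gives blue = true.
(right) alone gives right = true.
(wind) alone gives wind = true.
But (NOT wind) is also a unit clause — contradiction.
So every satisfying assignment has south = True.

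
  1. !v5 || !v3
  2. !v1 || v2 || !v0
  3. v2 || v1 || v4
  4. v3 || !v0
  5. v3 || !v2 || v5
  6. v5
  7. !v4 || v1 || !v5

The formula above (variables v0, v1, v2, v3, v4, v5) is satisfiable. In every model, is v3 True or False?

False

Suppose v3 = true.
The clause (!v5) is unit, so v5 = false.
That conflicts with the unit clause (v5).
So every satisfying assignment has v3 = False.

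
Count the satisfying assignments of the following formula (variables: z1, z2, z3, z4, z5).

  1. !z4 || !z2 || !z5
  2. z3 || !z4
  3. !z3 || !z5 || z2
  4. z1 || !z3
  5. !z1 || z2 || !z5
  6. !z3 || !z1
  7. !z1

There are 2^5 = 32 truth assignments over (z1, z2, z3, z4, z5).
Split on z5. With z5 = true, the clauses containing z5 are satisfied and !z5 drops from the rest; 2 of the 2^4 = 16 assignments to the other variables satisfy what remains.
With z5 = false, by the same count on the reduced clause set, 2 assignments work.
(One model: z1=F, z2=F, z3=F, z4=F, z5=F.)
Total: 2 + 2 = 4.

4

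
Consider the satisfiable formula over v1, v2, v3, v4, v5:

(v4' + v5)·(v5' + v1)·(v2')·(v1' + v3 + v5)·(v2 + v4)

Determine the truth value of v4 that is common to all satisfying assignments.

True

Suppose v4 = 0.
The clause (v2') is unit, so v2 = 0.
That conflicts with the unit clause (v2).
So every satisfying assignment has v4 = True.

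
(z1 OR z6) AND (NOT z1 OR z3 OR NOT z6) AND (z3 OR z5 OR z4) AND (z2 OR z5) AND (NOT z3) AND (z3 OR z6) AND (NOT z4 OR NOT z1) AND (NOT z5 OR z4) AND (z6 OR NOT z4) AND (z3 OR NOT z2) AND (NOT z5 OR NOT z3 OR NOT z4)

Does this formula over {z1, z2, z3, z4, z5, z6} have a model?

Yes

From the singleton clause (NOT z3), z3 = false.
From the singleton clause (z6), z6 = true.
From the singleton clause (NOT z1), z1 = false.
From the singleton clause (NOT z2), z2 = false.
From the singleton clause (z5), z5 = true.
From the singleton clause (z4), z4 = true.
All clauses are satisfied.
A satisfying assignment: z1: false, z2: false, z3: false, z4: true, z5: true, z6: true.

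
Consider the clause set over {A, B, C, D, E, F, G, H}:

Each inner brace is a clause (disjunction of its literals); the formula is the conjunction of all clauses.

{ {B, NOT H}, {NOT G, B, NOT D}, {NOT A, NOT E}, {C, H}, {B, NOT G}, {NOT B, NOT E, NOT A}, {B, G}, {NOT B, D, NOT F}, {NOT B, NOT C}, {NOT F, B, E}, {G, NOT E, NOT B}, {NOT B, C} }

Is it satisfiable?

Case B = true:
From the singleton clause (NOT C), C = false.
Now (C) is unsatisfied and unit — conflict.
So B must be the other value — set B = false.
From the singleton clause (NOT H), H = false.
From the singleton clause (C), C = true.
From the singleton clause (NOT G), G = false.
Now (G) is unsatisfied and unit — conflict.
Both values of B lead to a conflict.
No assignment satisfies every clause.

No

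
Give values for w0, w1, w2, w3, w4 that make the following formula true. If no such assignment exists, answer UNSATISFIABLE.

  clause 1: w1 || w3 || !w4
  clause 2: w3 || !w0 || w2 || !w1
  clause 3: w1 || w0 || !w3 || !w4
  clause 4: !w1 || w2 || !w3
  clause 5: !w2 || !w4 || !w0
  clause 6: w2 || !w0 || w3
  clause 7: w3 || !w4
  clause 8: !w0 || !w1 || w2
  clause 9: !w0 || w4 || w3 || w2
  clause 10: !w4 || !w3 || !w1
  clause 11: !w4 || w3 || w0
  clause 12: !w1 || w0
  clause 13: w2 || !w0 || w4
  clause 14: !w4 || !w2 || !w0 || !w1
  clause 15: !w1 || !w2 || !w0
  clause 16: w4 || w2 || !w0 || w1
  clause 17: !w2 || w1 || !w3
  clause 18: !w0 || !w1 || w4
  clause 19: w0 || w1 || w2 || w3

Branch on w3: set w3 = true.
Branch on w1: set w1 = false.
The clause (!w2) is unit, so w2 = false.
Branch on w0: set w0 = false.
The clause (!w4) is unit, so w4 = false.
This assignment satisfies each clause.

w0=false, w1=false, w2=false, w3=true, w4=false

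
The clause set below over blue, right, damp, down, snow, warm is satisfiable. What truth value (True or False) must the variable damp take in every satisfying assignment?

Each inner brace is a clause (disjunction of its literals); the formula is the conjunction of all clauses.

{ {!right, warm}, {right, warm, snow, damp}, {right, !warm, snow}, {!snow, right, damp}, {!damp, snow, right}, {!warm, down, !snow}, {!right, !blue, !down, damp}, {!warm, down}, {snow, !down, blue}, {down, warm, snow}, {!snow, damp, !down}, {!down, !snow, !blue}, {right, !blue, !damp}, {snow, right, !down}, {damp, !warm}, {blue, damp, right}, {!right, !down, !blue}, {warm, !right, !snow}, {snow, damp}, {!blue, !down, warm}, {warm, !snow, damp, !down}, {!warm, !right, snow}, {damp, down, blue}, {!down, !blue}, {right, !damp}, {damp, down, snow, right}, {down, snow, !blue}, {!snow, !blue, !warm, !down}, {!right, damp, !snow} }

Suppose damp = false.
From the singleton clause (!warm), warm = false.
From the singleton clause (!right), right = false.
From the singleton clause (snow), snow = true.
But (!snow) is also a unit clause — contradiction.
So every satisfying assignment has damp = True.

True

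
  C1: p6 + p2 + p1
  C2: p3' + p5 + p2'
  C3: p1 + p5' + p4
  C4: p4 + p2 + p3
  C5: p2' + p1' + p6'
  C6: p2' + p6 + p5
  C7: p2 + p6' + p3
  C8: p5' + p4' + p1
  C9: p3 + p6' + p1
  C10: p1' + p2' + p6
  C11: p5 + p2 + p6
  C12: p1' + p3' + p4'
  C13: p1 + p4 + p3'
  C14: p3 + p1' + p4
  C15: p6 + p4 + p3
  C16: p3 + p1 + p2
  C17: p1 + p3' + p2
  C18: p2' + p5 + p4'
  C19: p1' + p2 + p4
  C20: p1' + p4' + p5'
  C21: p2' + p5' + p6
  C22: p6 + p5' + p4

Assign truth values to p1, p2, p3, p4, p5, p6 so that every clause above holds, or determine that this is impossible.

Suppose p6 = 1.
Suppose p2 = 0.
The clause (p3) is unit, so p3 = 1.
The clause (p1) is unit, so p1 = 1.
The clause (p4') is unit, so p4 = 0.
But (p4) is also a unit clause — contradiction.
Undo p2 and try p2 = 1.
The clause (p1') is unit, so p1 = 0.
The clause (p3) is unit, so p3 = 1.
The clause (p5) is unit, so p5 = 1.
The clause (p4) is unit, so p4 = 1.
But (p4') is also a unit clause — contradiction.
Both values of p2 lead to a conflict.
Undo p6 and try p6 = 0.
Suppose p2 = 1.
The clause (p5) is unit, so p5 = 1.
But (p5') is also a unit clause — contradiction.
Undo p2 and try p2 = 0.
The clause (p1) is unit, so p1 = 1.
The clause (p5) is unit, so p5 = 1.
The clause (p4) is unit, so p4 = 1.
But (p4') is also a unit clause — contradiction.
Both values of p2 lead to a conflict.
Both values of p6 lead to a conflict.

UNSATISFIABLE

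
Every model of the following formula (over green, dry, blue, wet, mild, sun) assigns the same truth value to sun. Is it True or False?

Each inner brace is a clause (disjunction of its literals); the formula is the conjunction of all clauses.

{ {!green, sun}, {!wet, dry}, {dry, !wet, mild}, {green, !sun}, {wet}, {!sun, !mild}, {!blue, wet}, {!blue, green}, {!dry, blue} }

True

Suppose sun = false.
From the singleton clause (!green), green = false.
From the singleton clause (wet), wet = true.
From the singleton clause (dry), dry = true.
From the singleton clause (!blue), blue = false.
Now (blue) is unsatisfied and unit — conflict.
So every satisfying assignment has sun = True.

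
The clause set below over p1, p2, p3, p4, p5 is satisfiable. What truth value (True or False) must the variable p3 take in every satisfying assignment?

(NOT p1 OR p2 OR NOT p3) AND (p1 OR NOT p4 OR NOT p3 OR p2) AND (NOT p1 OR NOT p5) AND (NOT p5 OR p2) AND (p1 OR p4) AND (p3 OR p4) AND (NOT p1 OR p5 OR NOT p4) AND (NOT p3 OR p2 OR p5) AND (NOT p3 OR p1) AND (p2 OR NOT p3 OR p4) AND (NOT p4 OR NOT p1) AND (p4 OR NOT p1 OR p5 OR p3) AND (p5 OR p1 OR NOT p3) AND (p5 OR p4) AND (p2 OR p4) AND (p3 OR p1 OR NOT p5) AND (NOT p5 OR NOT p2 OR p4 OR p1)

Suppose p3 = true.
From the singleton clause (p1), p1 = true.
From the singleton clause (p2), p2 = true.
From the singleton clause (NOT p5), p5 = false.
From the singleton clause (NOT p4), p4 = false.
But (p4) is also a unit clause — contradiction.
So every satisfying assignment has p3 = False.

False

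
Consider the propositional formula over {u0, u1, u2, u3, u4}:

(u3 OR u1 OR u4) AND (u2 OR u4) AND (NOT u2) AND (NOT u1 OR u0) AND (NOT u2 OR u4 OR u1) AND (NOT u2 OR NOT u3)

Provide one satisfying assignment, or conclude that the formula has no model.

u0 ↦ true, u1 ↦ false, u2 ↦ false, u3 ↦ false, u4 ↦ true

(NOT u2) alone gives u2 = false.
(u4) alone gives u4 = true.
Try u1 = false.
All clauses hold; u0, u3 can take either value.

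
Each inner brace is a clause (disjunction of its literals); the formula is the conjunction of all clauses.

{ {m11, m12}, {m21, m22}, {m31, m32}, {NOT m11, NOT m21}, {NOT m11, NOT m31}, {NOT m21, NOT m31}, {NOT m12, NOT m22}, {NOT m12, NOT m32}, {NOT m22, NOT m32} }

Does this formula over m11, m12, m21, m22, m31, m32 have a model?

Try m11 = true.
The clause (NOT m21) is unit, so m21 = false.
The clause (m22) is unit, so m22 = true.
The clause (NOT m31) is unit, so m31 = false.
The clause (m32) is unit, so m32 = true.
That conflicts with the unit clause (NOT m32).
Undo m11 and try m11 = false.
The clause (m12) is unit, so m12 = true.
The clause (NOT m22) is unit, so m22 = false.
The clause (m21) is unit, so m21 = true.
The clause (NOT m31) is unit, so m31 = false.
The clause (m32) is unit, so m32 = true.
That conflicts with the unit clause (NOT m32).
Either choice for m11 ends in contradiction.
No assignment satisfies every clause.

Unsatisfiable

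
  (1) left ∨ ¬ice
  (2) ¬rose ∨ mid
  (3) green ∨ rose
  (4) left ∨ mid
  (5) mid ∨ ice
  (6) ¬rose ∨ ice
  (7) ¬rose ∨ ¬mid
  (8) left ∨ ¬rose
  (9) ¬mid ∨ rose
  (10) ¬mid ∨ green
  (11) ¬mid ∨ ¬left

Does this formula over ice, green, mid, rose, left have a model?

Yes, satisfiable

Try left = True.
From the singleton clause (¬mid), mid = False.
From the singleton clause (¬rose), rose = False.
From the singleton clause (green), green = True.
From the singleton clause (ice), ice = True.
Every clause now holds.
A satisfying assignment: ice=True, green=True, mid=False, rose=False, left=True.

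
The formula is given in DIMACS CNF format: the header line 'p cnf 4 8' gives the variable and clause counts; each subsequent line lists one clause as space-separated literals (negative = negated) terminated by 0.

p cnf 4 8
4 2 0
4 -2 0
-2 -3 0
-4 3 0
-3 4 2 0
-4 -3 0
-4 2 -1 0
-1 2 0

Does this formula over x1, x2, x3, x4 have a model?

Try x4 = True.
The clause (x3) is unit, so x3 = True.
Now (¬x3) is unsatisfied and unit — conflict.
So x4 must be the other value — set x4 = False.
The clause (x2) is unit, so x2 = True.
Now (¬x2) is unsatisfied and unit — conflict.
Either choice for x4 ends in contradiction.
No assignment satisfies every clause.

No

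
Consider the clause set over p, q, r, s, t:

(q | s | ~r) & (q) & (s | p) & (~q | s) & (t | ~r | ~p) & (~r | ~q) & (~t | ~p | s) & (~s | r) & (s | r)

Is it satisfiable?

Unsatisfiable

Unit clause (q) forces q = 1.
Unit clause (s) forces s = 1.
Unit clause (~r) forces r = 0.
That conflicts with the unit clause (r).
No assignment satisfies every clause.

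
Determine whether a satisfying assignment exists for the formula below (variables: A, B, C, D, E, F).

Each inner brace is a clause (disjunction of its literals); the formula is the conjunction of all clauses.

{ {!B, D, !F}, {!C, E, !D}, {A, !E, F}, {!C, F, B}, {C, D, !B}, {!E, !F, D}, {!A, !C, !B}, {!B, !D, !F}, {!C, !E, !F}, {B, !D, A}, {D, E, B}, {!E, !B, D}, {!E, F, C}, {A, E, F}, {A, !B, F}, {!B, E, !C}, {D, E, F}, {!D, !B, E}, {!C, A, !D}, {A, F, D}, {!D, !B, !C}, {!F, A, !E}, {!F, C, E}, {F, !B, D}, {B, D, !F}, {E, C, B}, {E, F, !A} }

Yes, satisfiable

Branch on B: set B = false.
Branch on C: set C = false.
(E) alone gives E = true.
(F) alone gives F = true.
(D) alone gives D = true.
(A) alone gives A = true.
This assignment satisfies each clause.
A satisfying assignment: A ↦ true; B ↦ false; C ↦ false; D ↦ true; E ↦ true; F ↦ true.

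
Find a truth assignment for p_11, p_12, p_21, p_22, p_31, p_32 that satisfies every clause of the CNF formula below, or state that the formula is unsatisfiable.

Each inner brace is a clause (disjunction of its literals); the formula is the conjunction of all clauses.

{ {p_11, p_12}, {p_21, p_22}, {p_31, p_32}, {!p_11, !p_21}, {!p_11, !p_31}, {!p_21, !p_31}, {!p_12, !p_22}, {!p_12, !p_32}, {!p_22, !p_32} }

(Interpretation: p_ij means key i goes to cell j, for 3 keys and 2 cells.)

Try p_11 = true.
From the singleton clause (!p_21), p_21 = false.
From the singleton clause (p_22), p_22 = true.
From the singleton clause (!p_31), p_31 = false.
From the singleton clause (p_32), p_32 = true.
That conflicts with the unit clause (!p_32).
So p_11 must be the other value — set p_11 = false.
From the singleton clause (p_12), p_12 = true.
From the singleton clause (!p_22), p_22 = false.
From the singleton clause (p_21), p_21 = true.
From the singleton clause (!p_31), p_31 = false.
From the singleton clause (p_32), p_32 = true.
That conflicts with the unit clause (!p_32).
Either choice for p_11 ends in contradiction.

UNSATISFIABLE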